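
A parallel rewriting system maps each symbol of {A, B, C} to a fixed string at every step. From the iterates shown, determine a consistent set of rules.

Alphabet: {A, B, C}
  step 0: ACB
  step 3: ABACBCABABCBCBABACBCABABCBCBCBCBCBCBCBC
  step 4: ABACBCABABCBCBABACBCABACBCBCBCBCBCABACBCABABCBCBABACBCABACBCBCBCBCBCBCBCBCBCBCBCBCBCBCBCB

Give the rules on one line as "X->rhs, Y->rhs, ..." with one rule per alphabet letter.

A->ABA, B->CBC, C->B

  step 3 ⇒ step 4: ABACBCABABCBCBABACBCABABCBCBCBCBCBCBCBC ⇒ ABA·CBC·ABA·B·CBC·B·ABA·CBC·ABA·CBC·B·CBC·B·CBC·ABA·CBC·ABA·B·CBC·B·ABA·CBC·ABA·CBC·B·CBC·B·CBC·B·CBC·B·CBC·B·CBC·B·CBC·B·CBC·B
    A ↦ ABA
    B ↦ CBC
    C ↦ B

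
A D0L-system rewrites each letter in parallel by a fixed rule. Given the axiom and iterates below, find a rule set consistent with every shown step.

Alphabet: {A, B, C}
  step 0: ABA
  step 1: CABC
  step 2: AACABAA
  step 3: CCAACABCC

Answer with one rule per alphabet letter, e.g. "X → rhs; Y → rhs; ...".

A->C, B->AB, C->AA

  step 2 ⇒ step 3: AACABAA ⇒ C·C·AA·C·AB·C·C
    A ↦ C
    B ↦ AB
    C ↦ AA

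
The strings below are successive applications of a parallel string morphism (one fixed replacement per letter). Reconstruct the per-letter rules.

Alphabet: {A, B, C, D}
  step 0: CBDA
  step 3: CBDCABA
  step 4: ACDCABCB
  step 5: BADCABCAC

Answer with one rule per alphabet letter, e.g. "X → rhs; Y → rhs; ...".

  step 4 ⇒ step 5: ACDCABCB ⇒ B·A·DC·A·B·C·A·C
    A ↦ B
    B ↦ C
    C ↦ A
    D ↦ DC

A->B, B->C, C->A, D->DC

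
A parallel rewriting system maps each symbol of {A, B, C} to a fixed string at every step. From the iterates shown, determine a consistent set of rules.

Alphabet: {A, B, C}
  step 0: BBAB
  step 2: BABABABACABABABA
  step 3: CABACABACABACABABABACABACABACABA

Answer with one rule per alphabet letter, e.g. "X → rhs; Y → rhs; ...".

  step 2 ⇒ step 3: BABABABACABABABA ⇒ CA·BA·CA·BA·CA·BA·CA·BA·BA·BA·CA·BA·CA·BA·CA·BA
    A ↦ BA
    B ↦ CA
    C ↦ BA

A->BA, B->CA, C->BA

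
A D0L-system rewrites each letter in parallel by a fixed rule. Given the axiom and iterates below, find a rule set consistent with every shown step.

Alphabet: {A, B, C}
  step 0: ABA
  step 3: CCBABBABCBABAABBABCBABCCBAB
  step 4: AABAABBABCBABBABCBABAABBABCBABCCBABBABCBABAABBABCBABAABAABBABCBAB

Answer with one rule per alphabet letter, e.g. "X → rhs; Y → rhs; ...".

A->C, B->BAB, C->AAB

  step 3 ⇒ step 4: CCBABBABCBABAABBABCBABCCBAB ⇒ AAB·AAB·BAB·C·BAB·BAB·C·BAB·AAB·BAB·C·BAB·C·C·BAB·BAB·C·BAB·AAB·BAB·C·BAB·AAB·AAB·BAB·C·BAB
    A ↦ C
    B ↦ BAB
    C ↦ AAB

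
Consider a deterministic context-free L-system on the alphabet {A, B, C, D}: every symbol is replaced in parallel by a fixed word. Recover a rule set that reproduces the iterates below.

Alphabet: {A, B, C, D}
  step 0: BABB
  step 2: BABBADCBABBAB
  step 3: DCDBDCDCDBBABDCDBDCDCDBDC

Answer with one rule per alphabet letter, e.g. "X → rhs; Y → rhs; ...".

  step 2 ⇒ step 3: BABBADCBABBAB ⇒ DC·DB·DC·DC·DB·BA·B·DC·DB·DC·DC·DB·DC
    A ↦ DB
    B ↦ DC
    C ↦ B
    D ↦ BA

A->DB, B->DC, C->B, D->BA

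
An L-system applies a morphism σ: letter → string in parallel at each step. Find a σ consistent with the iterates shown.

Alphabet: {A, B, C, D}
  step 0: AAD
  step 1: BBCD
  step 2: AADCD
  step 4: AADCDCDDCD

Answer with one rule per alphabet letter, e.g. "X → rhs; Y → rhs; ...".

  step 1 ⇒ step 2: BBCD ⇒ A·A·D·CD
    B ↦ A
    C ↦ D
    D ↦ CD
  step 0 ⇒ step 1: AAD ⇒ B·B·CD
    A ↦ B

A->B, B->A, C->D, D->CD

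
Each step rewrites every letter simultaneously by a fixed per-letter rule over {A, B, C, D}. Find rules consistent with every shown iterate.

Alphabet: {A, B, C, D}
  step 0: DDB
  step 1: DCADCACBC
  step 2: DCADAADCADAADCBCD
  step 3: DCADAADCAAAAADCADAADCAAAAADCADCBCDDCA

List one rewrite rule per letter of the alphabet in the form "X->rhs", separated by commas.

  step 2 ⇒ step 3: DCADAADCADAADCBCD ⇒ DCA·D·AA·DCA·AA·AA·DCA·D·AA·DCA·AA·AA·DCA·D·CBC·D·DCA
    A ↦ AA
    B ↦ CBC
    C ↦ D
    D ↦ DCA

A->AA, B->CBC, C->D, D->DCA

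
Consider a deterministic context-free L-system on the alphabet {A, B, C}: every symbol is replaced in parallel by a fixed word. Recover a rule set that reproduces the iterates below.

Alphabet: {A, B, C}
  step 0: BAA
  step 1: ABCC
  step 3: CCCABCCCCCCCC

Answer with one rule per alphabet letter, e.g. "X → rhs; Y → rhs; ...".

  step 0 ⇒ step 1: BAA ⇒ AB·C·C
    A ↦ C
    B ↦ AB
    C ↦ CC  (constrained at step 1)

A->C, B->AB, C->CC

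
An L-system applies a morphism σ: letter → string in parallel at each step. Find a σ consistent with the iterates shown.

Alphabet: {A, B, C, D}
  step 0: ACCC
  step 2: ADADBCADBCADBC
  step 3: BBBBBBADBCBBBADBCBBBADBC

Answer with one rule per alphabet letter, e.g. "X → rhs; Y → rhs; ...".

A->B, B->AD, C->BC, D->BB

  step 2 ⇒ step 3: ADADBCADBCADBC ⇒ B·BB·B·BB·AD·BC·B·BB·AD·BC·B·BB·AD·BC
    A ↦ B
    B ↦ AD
    C ↦ BC
    D ↦ BB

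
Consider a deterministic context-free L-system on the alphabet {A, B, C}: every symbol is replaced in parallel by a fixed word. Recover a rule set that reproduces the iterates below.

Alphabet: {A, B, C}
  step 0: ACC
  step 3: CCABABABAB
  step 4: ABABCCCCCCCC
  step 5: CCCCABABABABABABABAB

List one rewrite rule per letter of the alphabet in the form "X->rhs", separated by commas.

A->C, B->C, C->AB

  step 4 ⇒ step 5: ABABCCCCCCCC ⇒ C·C·C·C·AB·AB·AB·AB·AB·AB·AB·AB
    A ↦ C
    B ↦ C
    C ↦ AB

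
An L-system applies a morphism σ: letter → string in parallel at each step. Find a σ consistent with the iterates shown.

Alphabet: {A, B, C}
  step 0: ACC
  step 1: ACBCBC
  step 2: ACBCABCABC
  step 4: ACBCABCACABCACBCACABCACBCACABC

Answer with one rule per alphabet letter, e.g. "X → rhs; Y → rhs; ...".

A->AC, B->A, C->BC

  step 1 ⇒ step 2: ACBCBC ⇒ AC·BC·A·BC·A·BC
    A ↦ AC
    B ↦ A
    C ↦ BC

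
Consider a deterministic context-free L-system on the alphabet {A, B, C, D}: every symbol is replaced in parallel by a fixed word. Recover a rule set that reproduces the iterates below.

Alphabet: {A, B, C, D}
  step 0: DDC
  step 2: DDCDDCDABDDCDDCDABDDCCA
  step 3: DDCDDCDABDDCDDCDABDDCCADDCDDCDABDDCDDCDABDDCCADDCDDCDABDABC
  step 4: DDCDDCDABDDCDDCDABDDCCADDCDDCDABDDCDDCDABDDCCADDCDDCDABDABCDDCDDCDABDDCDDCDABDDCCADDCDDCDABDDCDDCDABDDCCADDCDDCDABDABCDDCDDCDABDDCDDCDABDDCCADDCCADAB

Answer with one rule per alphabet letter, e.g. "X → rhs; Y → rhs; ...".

  step 3 ⇒ step 4: DDCDDCDABDDCDDCDABDDCCADDCDDCDABDDCDDCDABDDCCADDCDDCDABDABC ⇒ DDC·DDC·DAB·DDC·DDC·DAB·DDC·C·A·DDC·DDC·DAB·DDC·DDC·DAB·DDC·C·A·DDC·DDC·DAB·DAB·C·DDC·DDC·DAB·DDC·DDC·DAB·DDC·C·A·DDC·DDC·DAB·DDC·DDC·DAB·DDC·C·A·DDC·DDC·DAB·DAB·C·DDC·DDC·DAB·DDC·DDC·DAB·DDC·C·A·DDC·C·A·DAB
    A ↦ C
    B ↦ A
    C ↦ DAB
    D ↦ DDC

A->C, B->A, C->DAB, D->DDC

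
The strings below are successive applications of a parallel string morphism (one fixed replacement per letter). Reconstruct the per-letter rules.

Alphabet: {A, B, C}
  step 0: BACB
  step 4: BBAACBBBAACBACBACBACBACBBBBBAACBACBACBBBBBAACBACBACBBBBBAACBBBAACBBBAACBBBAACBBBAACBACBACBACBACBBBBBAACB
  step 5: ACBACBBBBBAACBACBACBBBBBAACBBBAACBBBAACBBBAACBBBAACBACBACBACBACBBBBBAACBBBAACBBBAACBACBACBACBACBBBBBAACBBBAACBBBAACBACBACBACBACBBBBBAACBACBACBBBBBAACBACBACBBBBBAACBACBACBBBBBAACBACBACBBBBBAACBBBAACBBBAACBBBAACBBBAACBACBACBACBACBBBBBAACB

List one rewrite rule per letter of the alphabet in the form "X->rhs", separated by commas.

  step 4 ⇒ step 5: BBAACBBBAACBACBACBACBACBBBBBAACBACBACBBBBBAACBACBACBBBBBAACBBBAACBBBAACBBBAACBBBAACBACBACBACBACBBBBBAACB ⇒ ACB·ACB·BB·BB·A·ACB·ACB·ACB·BB·BB·A·ACB·BB·A·ACB·BB·A·ACB·BB·A·ACB·BB·A·ACB·ACB·ACB·ACB·ACB·BB·BB·A·ACB·BB·A·ACB·BB·A·ACB·ACB·ACB·ACB·ACB·BB·BB·A·ACB·BB·A·ACB·BB·A·ACB·ACB·ACB·ACB·ACB·BB·BB·A·ACB·ACB·ACB·BB·BB·A·ACB·ACB·ACB·BB·BB·A·ACB·ACB·ACB·BB·BB·A·ACB·ACB·ACB·BB·BB·A·ACB·BB·A·ACB·BB·A·ACB·BB·A·ACB·BB·A·ACB·ACB·ACB·ACB·ACB·BB·BB·A·ACB
    A ↦ BB
    B ↦ ACB
    C ↦ A

A->BB, B->ACB, C->A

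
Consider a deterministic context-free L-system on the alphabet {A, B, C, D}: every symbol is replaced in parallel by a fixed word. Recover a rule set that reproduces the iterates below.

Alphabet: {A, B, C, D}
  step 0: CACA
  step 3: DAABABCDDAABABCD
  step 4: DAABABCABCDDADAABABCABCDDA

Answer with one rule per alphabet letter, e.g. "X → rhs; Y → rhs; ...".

  step 3 ⇒ step 4: DAABABCDDAABABCD ⇒ DA·AB·AB·C·AB·C·D·DA·DA·AB·AB·C·AB·C·D·DA
    A ↦ AB
    B ↦ C
    C ↦ D
    D ↦ DA

A->AB, B->C, C->D, D->DA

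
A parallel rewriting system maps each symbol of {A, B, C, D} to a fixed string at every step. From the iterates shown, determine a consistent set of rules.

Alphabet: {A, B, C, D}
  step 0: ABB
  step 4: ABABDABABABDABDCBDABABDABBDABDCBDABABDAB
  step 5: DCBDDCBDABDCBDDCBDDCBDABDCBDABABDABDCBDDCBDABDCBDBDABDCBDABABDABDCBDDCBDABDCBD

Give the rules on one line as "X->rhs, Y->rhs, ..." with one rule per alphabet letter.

  step 4 ⇒ step 5: ABABDABABABDABDCBDABABDABBDABDCBDABABDAB ⇒ DC·BD·DC·BD·AB·DC·BD·DC·BD·DC·BD·AB·DC·BD·AB·A·BD·AB·DC·BD·DC·BD·AB·DC·BD·BD·AB·DC·BD·AB·A·BD·AB·DC·BD·DC·BD·AB·DC·BD
    A ↦ DC
    B ↦ BD
    C ↦ A
    D ↦ AB

A->DC, B->BD, C->A, D->AB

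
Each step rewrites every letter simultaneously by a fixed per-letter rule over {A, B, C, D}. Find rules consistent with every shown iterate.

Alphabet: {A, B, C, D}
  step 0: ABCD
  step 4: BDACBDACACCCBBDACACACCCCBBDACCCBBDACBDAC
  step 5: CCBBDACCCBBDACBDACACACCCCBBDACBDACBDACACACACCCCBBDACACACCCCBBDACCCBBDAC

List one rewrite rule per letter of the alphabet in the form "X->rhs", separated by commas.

  step 4 ⇒ step 5: BDACBDACACCCBBDACACACCCCBBDACCCBBDACBDAC ⇒ C·CB·BD·AC·C·CB·BD·AC·BD·AC·AC·AC·C·C·CB·BD·AC·BD·AC·BD·AC·AC·AC·AC·C·C·CB·BD·AC·AC·AC·C·C·CB·BD·AC·C·CB·BD·AC
    A ↦ BD
    B ↦ C
    C ↦ AC
    D ↦ CB

A->BD, B->C, C->AC, D->CB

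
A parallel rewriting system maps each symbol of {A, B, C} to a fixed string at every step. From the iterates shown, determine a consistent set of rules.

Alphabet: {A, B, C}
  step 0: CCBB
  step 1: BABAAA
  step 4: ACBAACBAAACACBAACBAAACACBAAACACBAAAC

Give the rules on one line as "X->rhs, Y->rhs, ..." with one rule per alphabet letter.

A->AC, B->A, C->BA

  step 0 ⇒ step 1: CCBB ⇒ BA·BA·A·A
    B ↦ A
    C ↦ BA
    A ↦ AC  (constrained at step 1)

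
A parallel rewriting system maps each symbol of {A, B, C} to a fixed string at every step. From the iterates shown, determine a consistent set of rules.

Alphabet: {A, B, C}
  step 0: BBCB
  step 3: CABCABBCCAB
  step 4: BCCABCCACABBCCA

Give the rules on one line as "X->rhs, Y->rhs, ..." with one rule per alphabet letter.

A->C, B->CA, C->B

  step 3 ⇒ step 4: CABCABBCCAB ⇒ B·C·CA·B·C·CA·CA·B·B·C·CA
    A ↦ C
    B ↦ CA
    C ↦ B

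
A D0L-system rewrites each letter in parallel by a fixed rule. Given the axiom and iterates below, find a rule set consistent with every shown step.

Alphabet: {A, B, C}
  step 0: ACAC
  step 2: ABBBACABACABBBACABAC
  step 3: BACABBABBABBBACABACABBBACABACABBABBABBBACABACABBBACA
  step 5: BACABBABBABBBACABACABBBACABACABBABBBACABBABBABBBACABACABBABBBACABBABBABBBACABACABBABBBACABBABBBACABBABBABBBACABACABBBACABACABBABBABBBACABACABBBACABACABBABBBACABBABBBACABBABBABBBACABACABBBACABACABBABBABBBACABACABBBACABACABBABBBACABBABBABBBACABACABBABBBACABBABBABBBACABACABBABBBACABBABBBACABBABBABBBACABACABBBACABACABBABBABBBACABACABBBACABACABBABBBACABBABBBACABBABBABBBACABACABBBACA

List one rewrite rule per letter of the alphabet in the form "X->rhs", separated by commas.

A->BAC, B->ABB, C->A

  step 2 ⇒ step 3: ABBBACABACABBBACABAC ⇒ BAC·ABB·ABB·ABB·BAC·A·BAC·ABB·BAC·A·BAC·ABB·ABB·ABB·BAC·A·BAC·ABB·BAC·A
    A ↦ BAC
    B ↦ ABB
    C ↦ A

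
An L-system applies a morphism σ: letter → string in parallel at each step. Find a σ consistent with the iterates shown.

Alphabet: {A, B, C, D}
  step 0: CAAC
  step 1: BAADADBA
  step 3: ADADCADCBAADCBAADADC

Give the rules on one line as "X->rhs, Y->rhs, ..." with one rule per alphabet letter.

A->AD, B->A, C->BA, D->C

  step 0 ⇒ step 1: CAAC ⇒ BA·AD·AD·BA
    A ↦ AD
    C ↦ BA
    B ↦ A  (constrained at step 1)
    D ↦ C  (constrained at step 1)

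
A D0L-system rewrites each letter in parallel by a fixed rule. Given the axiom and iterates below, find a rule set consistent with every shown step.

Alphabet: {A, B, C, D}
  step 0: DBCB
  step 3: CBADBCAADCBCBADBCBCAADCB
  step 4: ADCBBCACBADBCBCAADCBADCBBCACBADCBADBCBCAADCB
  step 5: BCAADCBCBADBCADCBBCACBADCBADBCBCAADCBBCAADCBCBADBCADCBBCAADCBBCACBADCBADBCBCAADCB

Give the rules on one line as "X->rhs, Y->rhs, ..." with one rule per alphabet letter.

A->BC, B->CB, C->AD, D->A

  step 4 ⇒ step 5: ADCBBCACBADBCBCAADCBADCBBCACBADCBADBCBCAADCB ⇒ BC·A·AD·CB·CB·AD·BC·AD·CB·BC·A·CB·AD·CB·AD·BC·BC·A·AD·CB·BC·A·AD·CB·CB·AD·BC·AD·CB·BC·A·AD·CB·BC·A·CB·AD·CB·AD·BC·BC·A·AD·CB
    A ↦ BC
    B ↦ CB
    C ↦ AD
    D ↦ A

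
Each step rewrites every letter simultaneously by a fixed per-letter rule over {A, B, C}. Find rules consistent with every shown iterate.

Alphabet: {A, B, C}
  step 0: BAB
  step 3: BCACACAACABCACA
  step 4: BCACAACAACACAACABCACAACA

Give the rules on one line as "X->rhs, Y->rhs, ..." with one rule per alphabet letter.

A->CA, B->BC, C->A

  step 3 ⇒ step 4: BCACACAACABCACA ⇒ BC·A·CA·A·CA·A·CA·CA·A·CA·BC·A·CA·A·CA
    A ↦ CA
    B ↦ BC
    C ↦ A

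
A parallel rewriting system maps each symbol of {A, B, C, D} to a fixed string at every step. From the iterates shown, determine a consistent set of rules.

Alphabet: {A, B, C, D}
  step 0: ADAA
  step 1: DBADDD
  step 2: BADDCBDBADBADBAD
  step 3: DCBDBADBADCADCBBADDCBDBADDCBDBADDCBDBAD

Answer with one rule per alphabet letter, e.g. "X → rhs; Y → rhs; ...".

  step 2 ⇒ step 3: BADDCBDBADBADBAD ⇒ DCB·D·BAD·BAD·CA·DCB·BAD·DCB·D·BAD·DCB·D·BAD·DCB·D·BAD
    A ↦ D
    B ↦ DCB
    C ↦ CA
    D ↦ BAD

A->D, B->DCB, C->CA, D->BAD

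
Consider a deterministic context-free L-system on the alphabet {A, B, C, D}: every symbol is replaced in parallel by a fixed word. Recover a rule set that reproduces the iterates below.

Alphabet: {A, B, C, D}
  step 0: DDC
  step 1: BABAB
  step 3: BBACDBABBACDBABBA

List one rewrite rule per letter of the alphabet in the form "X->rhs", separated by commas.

A->BD, B->CD, C->B, D->BA

  step 0 ⇒ step 1: DDC ⇒ BA·BA·B
    C ↦ B
    D ↦ BA
    A ↦ BD  (constrained at step 1)
    B ↦ CD  (constrained at step 1)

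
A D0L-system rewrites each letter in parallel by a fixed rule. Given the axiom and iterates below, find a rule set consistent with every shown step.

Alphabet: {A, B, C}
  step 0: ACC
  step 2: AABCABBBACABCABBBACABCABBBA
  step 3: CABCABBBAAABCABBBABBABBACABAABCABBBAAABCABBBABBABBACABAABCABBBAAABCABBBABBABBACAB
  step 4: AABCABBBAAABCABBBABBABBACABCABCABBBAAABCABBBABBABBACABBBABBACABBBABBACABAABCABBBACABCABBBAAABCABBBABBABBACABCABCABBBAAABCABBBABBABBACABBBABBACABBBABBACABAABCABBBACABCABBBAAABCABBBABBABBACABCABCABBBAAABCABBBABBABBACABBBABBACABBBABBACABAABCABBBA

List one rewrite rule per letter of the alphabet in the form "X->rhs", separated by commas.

A->CAB, B->BBA, C->AAB

  step 3 ⇒ step 4: CABCABBBAAABCABBBABBABBACABAABCABBBAAABCABBBABBABBACABAABCABBBAAABCABBBABBABBACAB ⇒ AAB·CAB·BBA·AAB·CAB·BBA·BBA·BBA·CAB·CAB·CAB·BBA·AAB·CAB·BBA·BBA·BBA·CAB·BBA·BBA·CAB·BBA·BBA·CAB·AAB·CAB·BBA·CAB·CAB·BBA·AAB·CAB·BBA·BBA·BBA·CAB·CAB·CAB·BBA·AAB·CAB·BBA·BBA·BBA·CAB·BBA·BBA·CAB·BBA·BBA·CAB·AAB·CAB·BBA·CAB·CAB·BBA·AAB·CAB·BBA·BBA·BBA·CAB·CAB·CAB·BBA·AAB·CAB·BBA·BBA·BBA·CAB·BBA·BBA·CAB·BBA·BBA·CAB·AAB·CAB·BBA
    A ↦ CAB
    B ↦ BBA
    C ↦ AAB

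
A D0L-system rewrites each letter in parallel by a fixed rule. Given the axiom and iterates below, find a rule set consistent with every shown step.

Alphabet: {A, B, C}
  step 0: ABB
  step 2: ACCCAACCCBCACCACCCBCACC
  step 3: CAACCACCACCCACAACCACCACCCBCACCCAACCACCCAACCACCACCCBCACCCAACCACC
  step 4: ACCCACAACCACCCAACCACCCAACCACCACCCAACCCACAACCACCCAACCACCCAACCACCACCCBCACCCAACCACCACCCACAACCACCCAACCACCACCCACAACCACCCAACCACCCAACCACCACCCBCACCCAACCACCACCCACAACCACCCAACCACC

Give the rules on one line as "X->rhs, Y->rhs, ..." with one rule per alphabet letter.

A->CA, B->CBC, C->ACC

  step 3 ⇒ step 4: CAACCACCACCCACAACCACCACCCBCACCCAACCACCCAACCACCACCCBCACCCAACCACC ⇒ ACC·CA·CA·ACC·ACC·CA·ACC·ACC·CA·ACC·ACC·ACC·CA·ACC·CA·CA·ACC·ACC·CA·ACC·ACC·CA·ACC·ACC·ACC·CBC·ACC·CA·ACC·ACC·ACC·CA·CA·ACC·ACC·CA·ACC·ACC·ACC·CA·CA·ACC·ACC·CA·ACC·ACC·CA·ACC·ACC·ACC·CBC·ACC·CA·ACC·ACC·ACC·CA·CA·ACC·ACC·CA·ACC·ACC
    A ↦ CA
    B ↦ CBC
    C ↦ ACC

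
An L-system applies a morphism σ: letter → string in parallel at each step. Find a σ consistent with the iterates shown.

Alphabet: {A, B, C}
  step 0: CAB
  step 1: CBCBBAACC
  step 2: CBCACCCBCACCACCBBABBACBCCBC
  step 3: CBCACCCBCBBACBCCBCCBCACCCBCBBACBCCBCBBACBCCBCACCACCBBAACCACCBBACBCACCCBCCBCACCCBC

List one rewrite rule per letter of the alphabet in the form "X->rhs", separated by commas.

  step 2 ⇒ step 3: CBCACCCBCACCACCBBABBACBCCBC ⇒ CBC·ACC·CBC·BBA·CBC·CBC·CBC·ACC·CBC·BBA·CBC·CBC·BBA·CBC·CBC·ACC·ACC·BBA·ACC·ACC·BBA·CBC·ACC·CBC·CBC·ACC·CBC
    A ↦ BBA
    B ↦ ACC
    C ↦ CBC

A->BBA, B->ACC, C->CBC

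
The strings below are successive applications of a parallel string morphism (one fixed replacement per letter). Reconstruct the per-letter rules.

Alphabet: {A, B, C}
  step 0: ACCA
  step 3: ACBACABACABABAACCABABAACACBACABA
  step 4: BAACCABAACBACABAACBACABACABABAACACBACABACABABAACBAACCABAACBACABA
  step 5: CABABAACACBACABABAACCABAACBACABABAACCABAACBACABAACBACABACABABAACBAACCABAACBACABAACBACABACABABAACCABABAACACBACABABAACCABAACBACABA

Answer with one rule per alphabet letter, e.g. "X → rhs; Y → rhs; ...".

A->BA, B->CA, C->AC

  step 4 ⇒ step 5: BAACCABAACBACABAACBACABACABABAACACBACABACABABAACBAACCABAACBACABA ⇒ CA·BA·BA·AC·AC·BA·CA·BA·BA·AC·CA·BA·AC·BA·CA·BA·BA·AC·CA·BA·AC·BA·CA·BA·AC·BA·CA·BA·CA·BA·BA·AC·BA·AC·CA·BA·AC·BA·CA·BA·AC·BA·CA·BA·CA·BA·BA·AC·CA·BA·BA·AC·AC·BA·CA·BA·BA·AC·CA·BA·AC·BA·CA·BA
    A ↦ BA
    B ↦ CA
    C ↦ AC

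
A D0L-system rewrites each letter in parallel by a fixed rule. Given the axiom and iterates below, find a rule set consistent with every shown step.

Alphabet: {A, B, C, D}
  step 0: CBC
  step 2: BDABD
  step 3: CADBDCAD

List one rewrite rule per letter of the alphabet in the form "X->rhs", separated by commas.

  step 2 ⇒ step 3: BDABD ⇒ C·AD·BD·C·AD
    A ↦ BD
    B ↦ C
    D ↦ AD
    C ↦ A  (constrained at step 0)

A->BD, B->C, C->A, D->AD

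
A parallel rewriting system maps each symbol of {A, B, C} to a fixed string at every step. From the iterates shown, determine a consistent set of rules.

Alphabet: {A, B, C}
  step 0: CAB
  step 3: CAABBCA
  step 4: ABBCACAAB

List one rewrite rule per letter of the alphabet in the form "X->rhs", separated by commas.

  step 3 ⇒ step 4: CAABBCA ⇒ A·B·B·CA·CA·A·B
    A ↦ B
    B ↦ CA
    C ↦ A

A->B, B->CA, C->A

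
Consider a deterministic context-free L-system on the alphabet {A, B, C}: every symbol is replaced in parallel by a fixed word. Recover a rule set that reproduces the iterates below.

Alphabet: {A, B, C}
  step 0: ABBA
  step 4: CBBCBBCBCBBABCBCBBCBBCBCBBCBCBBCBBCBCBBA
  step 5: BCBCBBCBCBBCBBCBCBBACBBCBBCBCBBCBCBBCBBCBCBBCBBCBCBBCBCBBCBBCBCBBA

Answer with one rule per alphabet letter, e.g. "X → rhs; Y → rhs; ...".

  step 4 ⇒ step 5: CBBCBBCBCBBABCBCBBCBBCBCBBCBCBBCBBCBCBBA ⇒ B·CB·CB·B·CB·CB·B·CB·B·CB·CB·BA·CB·B·CB·B·CB·CB·B·CB·CB·B·CB·B·CB·CB·B·CB·B·CB·CB·B·CB·CB·B·CB·B·CB·CB·BA
    A ↦ BA
    B ↦ CB
    C ↦ B

A->BA, B->CB, C->B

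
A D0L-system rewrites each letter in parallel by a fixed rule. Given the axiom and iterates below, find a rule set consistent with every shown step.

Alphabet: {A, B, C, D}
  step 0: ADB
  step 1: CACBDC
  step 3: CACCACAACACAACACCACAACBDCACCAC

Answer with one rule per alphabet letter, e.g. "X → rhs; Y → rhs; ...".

  step 0 ⇒ step 1: ADB ⇒ CAC·BD·C
    A ↦ CAC
    B ↦ C
    D ↦ BD
    C ↦ AA  (constrained at step 1)

A->CAC, B->C, C->AA, D->BD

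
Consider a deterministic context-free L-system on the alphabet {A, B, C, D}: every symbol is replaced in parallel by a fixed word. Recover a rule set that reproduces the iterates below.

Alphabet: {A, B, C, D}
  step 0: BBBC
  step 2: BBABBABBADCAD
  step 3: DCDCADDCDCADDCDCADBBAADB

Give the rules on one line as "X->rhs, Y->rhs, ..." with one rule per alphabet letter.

  step 2 ⇒ step 3: BBABBABBADCAD ⇒ DC·DC·AD·DC·DC·AD·DC·DC·AD·B·BA·AD·B
    A ↦ AD
    B ↦ DC
    C ↦ BA
    D ↦ B

A->AD, B->DC, C->BA, D->B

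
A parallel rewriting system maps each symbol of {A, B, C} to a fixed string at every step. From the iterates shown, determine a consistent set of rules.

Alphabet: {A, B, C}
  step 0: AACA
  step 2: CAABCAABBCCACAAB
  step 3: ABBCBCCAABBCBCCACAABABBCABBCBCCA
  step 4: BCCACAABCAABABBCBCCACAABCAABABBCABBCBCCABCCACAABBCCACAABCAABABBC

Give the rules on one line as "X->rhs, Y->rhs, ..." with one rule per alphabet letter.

A->BC, B->CA, C->AB

  step 3 ⇒ step 4: ABBCBCCAABBCBCCACAABABBCABBCBCCA ⇒ BC·CA·CA·AB·CA·AB·AB·BC·BC·CA·CA·AB·CA·AB·AB·BC·AB·BC·BC·CA·BC·CA·CA·AB·BC·CA·CA·AB·CA·AB·AB·BC
    A ↦ BC
    B ↦ CA
    C ↦ AB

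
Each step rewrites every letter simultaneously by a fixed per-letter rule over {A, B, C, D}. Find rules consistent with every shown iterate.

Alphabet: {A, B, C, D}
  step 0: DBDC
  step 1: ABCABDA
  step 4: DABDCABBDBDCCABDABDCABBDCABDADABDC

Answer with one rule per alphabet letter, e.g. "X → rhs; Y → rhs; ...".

A->BD, B->C, C->DA, D->AB

  step 0 ⇒ step 1: DBDC ⇒ AB·C·AB·DA
    B ↦ C
    C ↦ DA
    D ↦ AB
    A ↦ BD  (constrained at step 1)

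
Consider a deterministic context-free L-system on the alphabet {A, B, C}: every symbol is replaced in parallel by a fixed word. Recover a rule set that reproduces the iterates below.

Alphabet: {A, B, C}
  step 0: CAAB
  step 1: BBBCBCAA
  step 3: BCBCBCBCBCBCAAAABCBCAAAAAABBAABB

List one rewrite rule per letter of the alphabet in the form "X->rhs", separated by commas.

  step 0 ⇒ step 1: CAAB ⇒ BB·BC·BC·AA
    A ↦ BC
    B ↦ AA
    C ↦ BB

A->BC, B->AA, C->BB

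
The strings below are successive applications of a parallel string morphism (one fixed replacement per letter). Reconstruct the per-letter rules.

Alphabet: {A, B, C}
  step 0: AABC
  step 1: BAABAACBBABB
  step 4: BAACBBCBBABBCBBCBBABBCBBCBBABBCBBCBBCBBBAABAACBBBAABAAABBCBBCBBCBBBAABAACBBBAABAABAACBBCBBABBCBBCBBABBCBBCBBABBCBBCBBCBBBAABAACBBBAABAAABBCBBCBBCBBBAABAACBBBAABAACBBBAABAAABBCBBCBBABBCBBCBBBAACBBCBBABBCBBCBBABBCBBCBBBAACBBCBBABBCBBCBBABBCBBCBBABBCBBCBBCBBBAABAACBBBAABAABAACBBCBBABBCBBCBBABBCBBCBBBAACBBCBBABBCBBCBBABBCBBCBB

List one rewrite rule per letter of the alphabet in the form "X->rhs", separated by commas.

  step 0 ⇒ step 1: AABC ⇒ BAA·BAA·CBB·ABB
    A ↦ BAA
    B ↦ CBB
    C ↦ ABB

A->BAA, B->CBB, C->ABB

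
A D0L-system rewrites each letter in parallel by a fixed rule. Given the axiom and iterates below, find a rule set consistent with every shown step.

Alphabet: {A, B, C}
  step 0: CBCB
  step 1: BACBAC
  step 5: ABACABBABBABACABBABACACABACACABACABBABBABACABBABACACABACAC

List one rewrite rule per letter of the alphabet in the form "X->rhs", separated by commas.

  step 0 ⇒ step 1: CBCB ⇒ B·AC·B·AC
    B ↦ AC
    C ↦ B
    A ↦ AB  (constrained at step 1)

A->AB, B->AC, C->B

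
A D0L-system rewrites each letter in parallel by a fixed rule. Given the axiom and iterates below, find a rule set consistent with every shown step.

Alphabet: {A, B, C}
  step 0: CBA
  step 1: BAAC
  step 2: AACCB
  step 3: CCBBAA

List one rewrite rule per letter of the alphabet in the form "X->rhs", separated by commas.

  step 2 ⇒ step 3: AACCB ⇒ C·C·B·B·AA
    A ↦ C
    B ↦ AA
    C ↦ B

A->C, B->AA, C->B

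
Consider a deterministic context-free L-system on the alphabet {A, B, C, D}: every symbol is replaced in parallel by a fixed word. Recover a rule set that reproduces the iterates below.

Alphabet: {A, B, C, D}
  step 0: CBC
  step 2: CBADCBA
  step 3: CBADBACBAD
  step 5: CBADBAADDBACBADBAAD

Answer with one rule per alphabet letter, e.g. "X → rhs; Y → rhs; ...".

  step 2 ⇒ step 3: CBADCBA ⇒ CB·A·D·BA·CB·A·D
    A ↦ D
    B ↦ A
    C ↦ CB
    D ↦ BA

A->D, B->A, C->CB, D->BA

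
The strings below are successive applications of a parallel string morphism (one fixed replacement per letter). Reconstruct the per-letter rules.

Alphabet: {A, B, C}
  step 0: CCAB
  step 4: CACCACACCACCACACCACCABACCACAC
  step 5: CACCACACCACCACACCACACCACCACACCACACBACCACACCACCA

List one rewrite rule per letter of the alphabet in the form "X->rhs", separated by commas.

  step 4 ⇒ step 5: CACCACACCACCACACCACCABACCACAC ⇒ CA·C·CA·CA·C·CA·C·CA·CA·C·CA·CA·C·CA·C·CA·CA·C·CA·CA·C·BA·C·CA·CA·C·CA·C·CA
    A ↦ C
    B ↦ BA
    C ↦ CA

A->C, B->BA, C->CA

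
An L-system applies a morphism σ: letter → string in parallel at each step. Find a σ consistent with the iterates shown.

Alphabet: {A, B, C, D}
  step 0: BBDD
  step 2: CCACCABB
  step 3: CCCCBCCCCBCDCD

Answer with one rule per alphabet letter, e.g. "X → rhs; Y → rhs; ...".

  step 2 ⇒ step 3: CCACCABB ⇒ CC·CC·B·CC·CC·B·CD·CD
    A ↦ B
    B ↦ CD
    C ↦ CC
    D ↦ A  (constrained at step 0)

A->B, B->CD, C->CC, D->A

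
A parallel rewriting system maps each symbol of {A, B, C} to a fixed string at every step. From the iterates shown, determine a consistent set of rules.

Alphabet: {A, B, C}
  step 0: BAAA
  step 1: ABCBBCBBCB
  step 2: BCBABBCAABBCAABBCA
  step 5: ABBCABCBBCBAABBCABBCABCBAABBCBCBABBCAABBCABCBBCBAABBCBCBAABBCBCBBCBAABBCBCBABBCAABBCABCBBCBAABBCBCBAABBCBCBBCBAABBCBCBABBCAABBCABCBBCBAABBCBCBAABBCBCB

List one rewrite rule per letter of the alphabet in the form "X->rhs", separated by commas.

  step 1 ⇒ step 2: ABCBBCBBCB ⇒ BCB·A·BBC·A·A·BBC·A·A·BBC·A
    A ↦ BCB
    B ↦ A
    C ↦ BBC

A->BCB, B->A, C->BBC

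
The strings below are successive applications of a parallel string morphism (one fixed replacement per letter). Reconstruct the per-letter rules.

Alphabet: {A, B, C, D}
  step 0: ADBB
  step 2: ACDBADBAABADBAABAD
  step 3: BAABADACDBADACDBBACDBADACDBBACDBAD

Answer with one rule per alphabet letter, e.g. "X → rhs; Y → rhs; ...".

  step 2 ⇒ step 3: ACDBADBAABADBAABAD ⇒ B·AAB·AD·ACD·B·AD·ACD·B·B·ACD·B·AD·ACD·B·B·ACD·B·AD
    A ↦ B
    B ↦ ACD
    C ↦ AAB
    D ↦ AD

A->B, B->ACD, C->AAB, D->AD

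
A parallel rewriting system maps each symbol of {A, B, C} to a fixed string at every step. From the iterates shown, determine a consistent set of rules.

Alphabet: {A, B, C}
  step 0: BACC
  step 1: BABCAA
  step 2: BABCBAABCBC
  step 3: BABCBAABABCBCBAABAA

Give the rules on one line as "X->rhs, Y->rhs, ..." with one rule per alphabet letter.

  step 2 ⇒ step 3: BABCBAABCBC ⇒ BA·BC·BA·A·BA·BC·BC·BA·A·BA·A
    A ↦ BC
    B ↦ BA
    C ↦ A

A->BC, B->BA, C->A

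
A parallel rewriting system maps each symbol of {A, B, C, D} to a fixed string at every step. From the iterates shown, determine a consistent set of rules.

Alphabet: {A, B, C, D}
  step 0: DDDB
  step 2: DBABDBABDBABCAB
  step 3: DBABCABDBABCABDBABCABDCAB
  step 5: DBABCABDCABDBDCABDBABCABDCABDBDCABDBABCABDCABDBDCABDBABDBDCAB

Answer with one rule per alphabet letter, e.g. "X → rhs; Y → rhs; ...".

A->C, B->AB, C->D, D->DB

  step 2 ⇒ step 3: DBABDBABDBABCAB ⇒ DB·AB·C·AB·DB·AB·C·AB·DB·AB·C·AB·D·C·AB
    A ↦ C
    B ↦ AB
    C ↦ D
    D ↦ DB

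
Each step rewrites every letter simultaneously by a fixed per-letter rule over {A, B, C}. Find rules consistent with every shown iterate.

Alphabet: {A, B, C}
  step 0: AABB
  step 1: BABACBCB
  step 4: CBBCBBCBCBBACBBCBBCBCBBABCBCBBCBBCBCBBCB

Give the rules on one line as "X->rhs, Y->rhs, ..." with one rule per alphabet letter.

A->BA, B->CB, C->B

  step 0 ⇒ step 1: AABB ⇒ BA·BA·CB·CB
    A ↦ BA
    B ↦ CB
    C ↦ B  (constrained at step 1)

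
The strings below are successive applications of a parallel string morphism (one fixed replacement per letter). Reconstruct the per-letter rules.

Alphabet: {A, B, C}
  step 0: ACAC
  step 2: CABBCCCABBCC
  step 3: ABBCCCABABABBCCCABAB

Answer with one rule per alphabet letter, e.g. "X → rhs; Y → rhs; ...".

A->BC, B->C, C->AB

  step 2 ⇒ step 3: CABBCCCABBCC ⇒ AB·BC·C·C·AB·AB·AB·BC·C·C·AB·AB
    A ↦ BC
    B ↦ C
    C ↦ AB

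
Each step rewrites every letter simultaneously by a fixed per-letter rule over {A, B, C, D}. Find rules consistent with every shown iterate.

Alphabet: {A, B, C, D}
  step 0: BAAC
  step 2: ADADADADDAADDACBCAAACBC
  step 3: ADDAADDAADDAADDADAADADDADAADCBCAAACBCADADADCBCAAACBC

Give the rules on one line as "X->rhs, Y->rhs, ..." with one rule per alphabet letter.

A->AD, B->AAA, C->CBC, D->DA

  step 2 ⇒ step 3: ADADADADDAADDACBCAAACBC ⇒ AD·DA·AD·DA·AD·DA·AD·DA·DA·AD·AD·DA·DA·AD·CBC·AAA·CBC·AD·AD·AD·CBC·AAA·CBC
    A ↦ AD
    B ↦ AAA
    C ↦ CBC
    D ↦ DA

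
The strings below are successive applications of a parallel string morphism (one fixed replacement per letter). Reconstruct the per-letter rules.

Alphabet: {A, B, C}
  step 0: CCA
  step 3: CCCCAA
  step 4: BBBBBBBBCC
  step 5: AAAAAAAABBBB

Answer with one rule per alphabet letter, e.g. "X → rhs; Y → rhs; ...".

A->C, B->A, C->BB

  step 4 ⇒ step 5: BBBBBBBBCC ⇒ A·A·A·A·A·A·A·A·BB·BB
    B ↦ A
    C ↦ BB
  step 3 ⇒ step 4: CCCCAA ⇒ BB·BB·BB·BB·C·C
    A ↦ C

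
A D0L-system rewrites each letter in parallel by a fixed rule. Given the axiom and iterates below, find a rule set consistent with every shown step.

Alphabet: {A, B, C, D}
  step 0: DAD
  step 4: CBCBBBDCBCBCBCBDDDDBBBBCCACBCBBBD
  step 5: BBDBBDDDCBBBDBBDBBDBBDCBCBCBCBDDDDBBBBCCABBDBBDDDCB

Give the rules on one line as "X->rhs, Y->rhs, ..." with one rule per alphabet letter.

A->CCA, B->D, C->BB, D->CB

  step 4 ⇒ step 5: CBCBBBDCBCBCBCBDDDDBBBBCCACBCBBBD ⇒ BB·D·BB·D·D·D·CB·BB·D·BB·D·BB·D·BB·D·CB·CB·CB·CB·D·D·D·D·BB·BB·CCA·BB·D·BB·D·D·D·CB
    A ↦ CCA
    B ↦ D
    C ↦ BB
    D ↦ CB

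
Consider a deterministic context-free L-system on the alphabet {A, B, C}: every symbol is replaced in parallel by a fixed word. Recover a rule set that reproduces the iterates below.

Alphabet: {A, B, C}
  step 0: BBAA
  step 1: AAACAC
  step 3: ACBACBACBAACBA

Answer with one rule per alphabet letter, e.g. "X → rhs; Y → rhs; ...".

A->AC, B->A, C->B

  step 0 ⇒ step 1: BBAA ⇒ A·A·AC·AC
    A ↦ AC
    B ↦ A
    C ↦ B  (constrained at step 1)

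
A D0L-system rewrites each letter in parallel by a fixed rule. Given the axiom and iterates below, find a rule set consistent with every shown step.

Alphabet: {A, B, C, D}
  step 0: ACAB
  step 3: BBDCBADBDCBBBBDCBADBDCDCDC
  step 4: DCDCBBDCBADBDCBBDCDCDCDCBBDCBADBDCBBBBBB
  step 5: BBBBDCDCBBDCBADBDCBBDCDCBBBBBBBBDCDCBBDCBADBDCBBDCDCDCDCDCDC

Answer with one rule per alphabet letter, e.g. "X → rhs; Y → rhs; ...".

  step 4 ⇒ step 5: DCDCBBDCBADBDCBBDCDCDCDCBBDCBADBDCBBBBBB ⇒ B·B·B·B·DC·DC·B·B·DC·BAD·B·DC·B·B·DC·DC·B·B·B·B·B·B·B·B·DC·DC·B·B·DC·BAD·B·DC·B·B·DC·DC·DC·DC·DC·DC
    A ↦ BAD
    B ↦ DC
    C ↦ B
    D ↦ B

A->BAD, B->DC, C->B, D->B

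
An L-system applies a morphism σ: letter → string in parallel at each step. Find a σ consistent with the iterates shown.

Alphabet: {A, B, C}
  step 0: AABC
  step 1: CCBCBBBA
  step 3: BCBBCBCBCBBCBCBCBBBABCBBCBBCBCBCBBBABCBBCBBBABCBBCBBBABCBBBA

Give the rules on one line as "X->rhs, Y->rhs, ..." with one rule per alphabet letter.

A->C, B->BCB, C->BBA

  step 0 ⇒ step 1: AABC ⇒ C·C·BCB·BBA
    A ↦ C
    B ↦ BCB
    C ↦ BBA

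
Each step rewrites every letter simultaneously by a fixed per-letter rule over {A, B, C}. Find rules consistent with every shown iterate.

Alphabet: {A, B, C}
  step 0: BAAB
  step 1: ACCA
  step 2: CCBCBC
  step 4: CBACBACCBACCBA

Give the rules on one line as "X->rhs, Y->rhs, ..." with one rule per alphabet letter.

A->C, B->A, C->CB

  step 1 ⇒ step 2: ACCA ⇒ C·CB·CB·C
    A ↦ C
    C ↦ CB
  step 0 ⇒ step 1: BAAB ⇒ A·C·C·A
    B ↦ A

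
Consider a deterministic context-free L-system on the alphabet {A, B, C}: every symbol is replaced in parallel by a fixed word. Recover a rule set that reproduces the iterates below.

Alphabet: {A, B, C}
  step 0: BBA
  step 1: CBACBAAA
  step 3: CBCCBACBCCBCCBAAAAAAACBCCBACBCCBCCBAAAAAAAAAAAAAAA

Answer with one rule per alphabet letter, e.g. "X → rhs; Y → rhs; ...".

A->AA, B->CBA, C->CBC

  step 0 ⇒ step 1: BBA ⇒ CBA·CBA·AA
    A ↦ AA
    B ↦ CBA
    C ↦ CBC  (constrained at step 1)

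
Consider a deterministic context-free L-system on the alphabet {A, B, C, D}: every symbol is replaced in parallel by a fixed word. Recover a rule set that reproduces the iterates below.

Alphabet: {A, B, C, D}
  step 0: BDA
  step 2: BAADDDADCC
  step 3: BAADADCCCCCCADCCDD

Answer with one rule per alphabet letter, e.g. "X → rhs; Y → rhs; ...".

A->AD, B->BA, C->D, D->CC

  step 2 ⇒ step 3: BAADDDADCC ⇒ BA·AD·AD·CC·CC·CC·AD·CC·D·D
    A ↦ AD
    B ↦ BA
    C ↦ D
    D ↦ CC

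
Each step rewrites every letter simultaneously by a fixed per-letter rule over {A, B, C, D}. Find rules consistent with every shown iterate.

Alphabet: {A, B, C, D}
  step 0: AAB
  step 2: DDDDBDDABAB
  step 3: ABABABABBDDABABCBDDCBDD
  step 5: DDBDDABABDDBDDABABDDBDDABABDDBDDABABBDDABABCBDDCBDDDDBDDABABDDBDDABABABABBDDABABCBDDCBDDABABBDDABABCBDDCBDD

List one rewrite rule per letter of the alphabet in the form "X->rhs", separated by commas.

  step 2 ⇒ step 3: DDDDBDDABAB ⇒ AB·AB·AB·AB·BDD·AB·AB·C·BDD·C·BDD
    A ↦ C
    B ↦ BDD
    D ↦ AB
    C ↦ DD  (constrained at step 3)

A->C, B->BDD, C->DD, D->AB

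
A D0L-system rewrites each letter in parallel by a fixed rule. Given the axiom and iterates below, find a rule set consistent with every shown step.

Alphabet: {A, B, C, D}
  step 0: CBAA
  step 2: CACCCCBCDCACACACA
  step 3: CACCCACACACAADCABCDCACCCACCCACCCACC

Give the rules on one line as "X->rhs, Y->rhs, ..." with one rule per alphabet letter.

A->CC, B->AD, C->CA, D->BCD

  step 2 ⇒ step 3: CACCCCBCDCACACACA ⇒ CA·CC·CA·CA·CA·CA·AD·CA·BCD·CA·CC·CA·CC·CA·CC·CA·CC
    A ↦ CC
    B ↦ AD
    C ↦ CA
    D ↦ BCD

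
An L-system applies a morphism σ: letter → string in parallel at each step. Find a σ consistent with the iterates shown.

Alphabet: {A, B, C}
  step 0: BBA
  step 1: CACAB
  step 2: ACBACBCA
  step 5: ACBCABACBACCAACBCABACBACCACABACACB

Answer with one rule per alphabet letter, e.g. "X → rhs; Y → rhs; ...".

A->B, B->CA, C->AC

  step 1 ⇒ step 2: CACAB ⇒ AC·B·AC·B·CA
    A ↦ B
    B ↦ CA
    C ↦ AC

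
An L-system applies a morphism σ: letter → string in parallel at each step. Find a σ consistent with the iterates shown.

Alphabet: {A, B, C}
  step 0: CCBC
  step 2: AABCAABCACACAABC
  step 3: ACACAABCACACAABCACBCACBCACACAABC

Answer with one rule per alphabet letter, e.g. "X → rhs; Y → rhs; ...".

A->AC, B->AA, C->BC

  step 2 ⇒ step 3: AABCAABCACACAABC ⇒ AC·AC·AA·BC·AC·AC·AA·BC·AC·BC·AC·BC·AC·AC·AA·BC
    A ↦ AC
    B ↦ AA
    C ↦ BC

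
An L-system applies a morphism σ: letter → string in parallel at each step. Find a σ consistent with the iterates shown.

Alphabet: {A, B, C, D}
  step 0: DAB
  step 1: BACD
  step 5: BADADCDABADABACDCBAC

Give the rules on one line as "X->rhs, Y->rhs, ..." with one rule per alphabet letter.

  step 0 ⇒ step 1: DAB ⇒ BA·C·D
    A ↦ C
    B ↦ D
    D ↦ BA
    C ↦ DA  (constrained at step 1)

A->C, B->D, C->DA, D->BA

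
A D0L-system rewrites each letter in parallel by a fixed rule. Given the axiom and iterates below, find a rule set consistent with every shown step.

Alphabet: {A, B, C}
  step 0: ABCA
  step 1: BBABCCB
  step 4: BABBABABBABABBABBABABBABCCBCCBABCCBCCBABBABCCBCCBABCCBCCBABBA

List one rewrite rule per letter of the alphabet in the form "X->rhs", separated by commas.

A->B, B->BA, C->BCC

  step 0 ⇒ step 1: ABCA ⇒ B·BA·BCC·B
    A ↦ B
    B ↦ BA
    C ↦ BCC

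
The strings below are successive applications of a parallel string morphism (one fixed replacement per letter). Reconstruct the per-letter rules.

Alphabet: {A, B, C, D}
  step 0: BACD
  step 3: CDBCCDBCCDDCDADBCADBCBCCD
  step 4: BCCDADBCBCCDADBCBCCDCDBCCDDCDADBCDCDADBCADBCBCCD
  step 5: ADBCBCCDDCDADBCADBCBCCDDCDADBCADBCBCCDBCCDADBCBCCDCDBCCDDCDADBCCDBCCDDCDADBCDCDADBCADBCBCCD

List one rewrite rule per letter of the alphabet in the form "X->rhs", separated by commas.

  step 4 ⇒ step 5: BCCDADBCBCCDADBCBCCDCDBCCDDCDADBCDCDADBCADBCBCCD ⇒ AD·BC·BC·CD·D·CD·AD·BC·AD·BC·BC·CD·D·CD·AD·BC·AD·BC·BC·CD·BC·CD·AD·BC·BC·CD·CD·BC·CD·D·CD·AD·BC·CD·BC·CD·D·CD·AD·BC·D·CD·AD·BC·AD·BC·BC·CD
    A ↦ D
    B ↦ AD
    C ↦ BC
    D ↦ CD

A->D, B->AD, C->BC, D->CD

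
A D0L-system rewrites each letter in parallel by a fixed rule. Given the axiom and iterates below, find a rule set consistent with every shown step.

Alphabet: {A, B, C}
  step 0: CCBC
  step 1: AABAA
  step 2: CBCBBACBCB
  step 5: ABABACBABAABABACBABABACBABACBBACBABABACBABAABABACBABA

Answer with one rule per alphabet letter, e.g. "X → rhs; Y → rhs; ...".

  step 1 ⇒ step 2: AABAA ⇒ CB·CB·BA·CB·CB
    A ↦ CB
    B ↦ BA
  step 0 ⇒ step 1: CCBC ⇒ A·A·BA·A
    C ↦ A

A->CB, B->BA, C->A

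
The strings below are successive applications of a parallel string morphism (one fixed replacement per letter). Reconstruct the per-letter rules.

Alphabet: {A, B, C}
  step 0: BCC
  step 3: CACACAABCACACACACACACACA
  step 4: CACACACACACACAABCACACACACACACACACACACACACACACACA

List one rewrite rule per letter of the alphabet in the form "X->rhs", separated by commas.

A->CA, B->AB, C->CA

  step 3 ⇒ step 4: CACACAABCACACACACACACACA ⇒ CA·CA·CA·CA·CA·CA·CA·AB·CA·CA·CA·CA·CA·CA·CA·CA·CA·CA·CA·CA·CA·CA·CA·CA
    A ↦ CA
    B ↦ AB
    C ↦ CA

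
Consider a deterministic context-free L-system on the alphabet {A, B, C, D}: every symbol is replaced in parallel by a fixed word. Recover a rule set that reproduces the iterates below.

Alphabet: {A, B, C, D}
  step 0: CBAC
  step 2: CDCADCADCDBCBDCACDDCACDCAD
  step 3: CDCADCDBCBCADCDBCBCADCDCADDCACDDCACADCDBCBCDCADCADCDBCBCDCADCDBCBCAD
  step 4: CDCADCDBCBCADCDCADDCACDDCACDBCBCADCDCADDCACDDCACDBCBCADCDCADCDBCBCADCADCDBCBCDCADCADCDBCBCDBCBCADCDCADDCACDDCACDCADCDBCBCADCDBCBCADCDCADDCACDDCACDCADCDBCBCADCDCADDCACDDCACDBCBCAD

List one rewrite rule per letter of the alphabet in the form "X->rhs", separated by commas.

A->BCB, B->DCA, C->CD, D->CAD

  step 3 ⇒ step 4: CDCADCDBCBCADCDBCBCADCDCADDCACDDCACADCDBCBCDCADCADCDBCBCDCADCDBCBCAD ⇒ CD·CAD·CD·BCB·CAD·CD·CAD·DCA·CD·DCA·CD·BCB·CAD·CD·CAD·DCA·CD·DCA·CD·BCB·CAD·CD·CAD·CD·BCB·CAD·CAD·CD·BCB·CD·CAD·CAD·CD·BCB·CD·BCB·CAD·CD·CAD·DCA·CD·DCA·CD·CAD·CD·BCB·CAD·CD·BCB·CAD·CD·CAD·DCA·CD·DCA·CD·CAD·CD·BCB·CAD·CD·CAD·DCA·CD·DCA·CD·BCB·CAD
    A ↦ BCB
    B ↦ DCA
    C ↦ CD
    D ↦ CAD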